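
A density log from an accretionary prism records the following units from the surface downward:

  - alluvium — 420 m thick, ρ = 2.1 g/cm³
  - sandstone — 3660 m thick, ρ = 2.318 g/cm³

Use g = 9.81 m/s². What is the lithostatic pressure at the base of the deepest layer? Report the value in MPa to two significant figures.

92 MPa

alluvium: 2100 kg/m³ × 9.81 m/s² × 420 m = 8.652×10^6 Pa = 8.652 MPa
sandstone: 2318 kg/m³ × 9.81 m/s² × 3660 m = 8.323×10^7 Pa = 83.23 MPa
Total = 8.652 + 83.23 = 91.879 MPa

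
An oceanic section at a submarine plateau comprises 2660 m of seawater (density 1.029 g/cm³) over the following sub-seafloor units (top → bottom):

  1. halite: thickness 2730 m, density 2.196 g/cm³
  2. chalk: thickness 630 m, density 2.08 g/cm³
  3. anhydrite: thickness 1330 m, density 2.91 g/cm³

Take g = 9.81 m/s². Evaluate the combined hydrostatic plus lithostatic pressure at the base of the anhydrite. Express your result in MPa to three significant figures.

seawater: 1029 kg/m³ × 9.81 m/s² × 2660 m = 2.685×10^7 Pa = 26.85 MPa
halite: 2196 kg/m³ × 9.81 m/s² × 2730 m = 5.881×10^7 Pa = 58.81 MPa
chalk: 2080 kg/m³ × 9.81 m/s² × 630 m = 1.286×10^7 Pa = 12.86 MPa
anhydrite: 2910 kg/m³ × 9.81 m/s² × 1330 m = 3.797×10^7 Pa = 37.97 MPa
Total = 26.85 + 58.81 + 12.86 + 37.97 = 136.49 MPa

136 MPa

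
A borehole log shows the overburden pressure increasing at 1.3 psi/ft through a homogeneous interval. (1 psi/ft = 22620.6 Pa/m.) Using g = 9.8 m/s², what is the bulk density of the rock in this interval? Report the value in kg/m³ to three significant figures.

3000 kg/m³

ρ = (dP/dz)/g = 1.3 psi/ft / 9.8 m/s² = 29407 Pa/m / 9.8 m/s² = 3000.7 kg/m³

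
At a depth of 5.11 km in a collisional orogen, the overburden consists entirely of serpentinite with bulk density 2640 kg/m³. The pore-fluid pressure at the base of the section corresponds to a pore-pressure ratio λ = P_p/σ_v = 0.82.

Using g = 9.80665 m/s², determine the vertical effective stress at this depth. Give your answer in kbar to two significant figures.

Overburden (lithostatic) stress σ_v:
serpentinite: 2640 kg/m³ × 9.80665 m/s² × 5110 m = 1.323×10^8 Pa = 132.3 MPa
Pore pressure P_p = λ·σ_v = 0.82 × 132.3 MPa = 108.5 MPa
Effective stress σ' = σ_v − P_p = 132.3 − 108.5 = 23.813 MPa = 0.23813 kbar

0.24 kbar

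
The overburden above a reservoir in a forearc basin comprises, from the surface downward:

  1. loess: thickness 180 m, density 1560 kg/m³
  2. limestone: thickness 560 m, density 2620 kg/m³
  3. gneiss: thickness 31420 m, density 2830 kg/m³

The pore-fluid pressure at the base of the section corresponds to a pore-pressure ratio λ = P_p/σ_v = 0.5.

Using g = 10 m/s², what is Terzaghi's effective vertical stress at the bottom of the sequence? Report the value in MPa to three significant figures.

Overburden (lithostatic) stress σ_v:
loess: 1560 kg/m³ × 10 m/s² × 180 m = 2.808×10^6 Pa = 2.808 MPa
limestone: 2620 kg/m³ × 10 m/s² × 560 m = 1.467×10^7 Pa = 14.67 MPa
gneiss: 2830 kg/m³ × 10 m/s² × 31420 m = 8.892×10^8 Pa = 889.2 MPa
Total = 2.808 + 14.67 + 889.2 = 906.67 MPa
Pore pressure P_p = λ·σ_v = 0.5 × 906.7 MPa = 453.3 MPa
Effective stress σ' = σ_v − P_p = 906.7 − 453.3 = 453.33 MPa

453 MPa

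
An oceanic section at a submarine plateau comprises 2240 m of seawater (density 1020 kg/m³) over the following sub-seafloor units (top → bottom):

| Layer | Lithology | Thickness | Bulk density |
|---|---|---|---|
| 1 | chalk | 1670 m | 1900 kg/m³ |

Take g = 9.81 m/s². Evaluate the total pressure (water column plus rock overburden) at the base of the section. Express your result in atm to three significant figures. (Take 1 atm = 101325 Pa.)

528 atm

seawater: 1020 kg/m³ × 9.81 m/s² × 2240 m = 2.241×10^7 Pa = 221.2 atm
chalk: 1900 kg/m³ × 9.81 m/s² × 1670 m = 3.113×10^7 Pa = 307.2 atm
Total = 221.2 + 307.2 = 528.41 atm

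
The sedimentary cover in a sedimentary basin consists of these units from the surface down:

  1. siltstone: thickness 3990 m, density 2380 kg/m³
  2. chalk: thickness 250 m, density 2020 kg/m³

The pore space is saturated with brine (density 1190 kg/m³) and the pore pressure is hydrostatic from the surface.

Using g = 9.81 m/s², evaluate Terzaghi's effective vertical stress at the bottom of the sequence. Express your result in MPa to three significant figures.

48.6 MPa

Overburden (lithostatic) stress σ_v:
siltstone: 2380 kg/m³ × 9.81 m/s² × 3990 m = 9.316×10^7 Pa = 93.16 MPa
chalk: 2020 kg/m³ × 9.81 m/s² × 250 m = 4.954×10^6 Pa = 4.954 MPa
Total = 93.16 + 4.954 = 98.112 MPa
Pore pressure P_p = 1190 kg/m³ × 9.81 m/s² × 4240 m = 4.950×10^7 Pa = 49.50 MPa
Effective stress σ' = σ_v − P_p = 98.11 − 49.50 = 48.614 MPa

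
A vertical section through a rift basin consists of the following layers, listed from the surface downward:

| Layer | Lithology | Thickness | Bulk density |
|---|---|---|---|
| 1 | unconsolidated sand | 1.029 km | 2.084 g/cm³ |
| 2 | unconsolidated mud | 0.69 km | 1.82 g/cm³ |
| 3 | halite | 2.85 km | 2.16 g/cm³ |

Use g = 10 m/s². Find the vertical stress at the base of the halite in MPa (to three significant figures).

unconsolidated sand: 2084 kg/m³ × 10 m/s² × 1029 m = 2.144×10^7 Pa = 21.44 MPa
unconsolidated mud: 1820 kg/m³ × 10 m/s² × 690 m = 1.256×10^7 Pa = 12.56 MPa
halite: 2160 kg/m³ × 10 m/s² × 2850 m = 6.156×10^7 Pa = 61.56 MPa
Total = 21.44 + 12.56 + 61.56 = 95.562 MPa

95.6 MPa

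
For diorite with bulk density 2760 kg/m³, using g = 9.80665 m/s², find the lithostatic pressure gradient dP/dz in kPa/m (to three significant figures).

27.1 kPa/m

dP/dz = ρg = 2760 kg/m³ × 9.80665 m/s² = 27066 Pa/m
= 27066 Pa/m × (1 kPa/m / 1000.0 Pa/m) = 27.066 kPa/m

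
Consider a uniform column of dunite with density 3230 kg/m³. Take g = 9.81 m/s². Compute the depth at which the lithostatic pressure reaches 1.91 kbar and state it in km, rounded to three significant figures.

6.03 km

h = P/(ρg) = 1.91 kbar / (3230 kg/m³ × 9.81 m/s²) = 1.910×10^8 Pa / 31686 Pa/m = 6027.8 m
= 6.0278 km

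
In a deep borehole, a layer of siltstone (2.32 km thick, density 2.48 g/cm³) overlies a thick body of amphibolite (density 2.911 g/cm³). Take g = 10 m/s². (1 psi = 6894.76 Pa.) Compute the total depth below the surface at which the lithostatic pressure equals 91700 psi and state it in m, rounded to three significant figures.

Pressure at base of upper layers: 2480×10×2320 = 5.754×10^7 Pa = 8345 psi
Remaining pressure to be supplied by amphibolite: 6.322×10^8 − 5.754×10^7 = 5.747×10^8 Pa
Additional depth in amphibolite = 5.747×10^8 Pa / (2911 kg/m³ × 10 m/s²) = 19743 m
Total depth = 2320 m + 19743 m = 22063 m

22100 m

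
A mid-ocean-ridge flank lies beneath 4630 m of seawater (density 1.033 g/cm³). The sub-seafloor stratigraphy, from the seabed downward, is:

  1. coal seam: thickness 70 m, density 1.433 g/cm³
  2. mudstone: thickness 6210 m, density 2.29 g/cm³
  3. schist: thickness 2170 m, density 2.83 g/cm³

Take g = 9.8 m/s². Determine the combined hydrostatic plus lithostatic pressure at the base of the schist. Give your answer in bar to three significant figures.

2470 bar

seawater: 1033 kg/m³ × 9.8 m/s² × 4630 m = 4.687×10^7 Pa = 468.7 bar
coal seam: 1433 kg/m³ × 9.8 m/s² × 70 m = 9.830×10^5 Pa = 9.830 bar
mudstone: 2290 kg/m³ × 9.8 m/s² × 6210 m = 1.394×10^8 Pa = 1394 bar
schist: 2830 kg/m³ × 9.8 m/s² × 2170 m = 6.018×10^7 Pa = 601.8 bar
Total = 468.7 + 9.830 + 1394 + 601.8 = 2474.0 bar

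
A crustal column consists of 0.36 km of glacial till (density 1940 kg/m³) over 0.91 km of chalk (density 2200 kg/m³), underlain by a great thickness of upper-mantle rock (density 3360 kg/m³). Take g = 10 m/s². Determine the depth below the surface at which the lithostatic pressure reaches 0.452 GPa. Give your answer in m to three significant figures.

Pressure at base of upper layers: 1940×10×360 + 2200×10×910 = 2.700×10^7 Pa = 0.02700 GPa
Remaining pressure to be supplied by upper-mantle rock: 4.520×10^8 − 2.700×10^7 = 4.250×10^8 Pa
Additional depth in upper-mantle rock = 4.250×10^8 Pa / (3360 kg/m³ × 10 m/s²) = 12649 m
Total depth = 1270 m + 12649 m = 13919 m

13900 m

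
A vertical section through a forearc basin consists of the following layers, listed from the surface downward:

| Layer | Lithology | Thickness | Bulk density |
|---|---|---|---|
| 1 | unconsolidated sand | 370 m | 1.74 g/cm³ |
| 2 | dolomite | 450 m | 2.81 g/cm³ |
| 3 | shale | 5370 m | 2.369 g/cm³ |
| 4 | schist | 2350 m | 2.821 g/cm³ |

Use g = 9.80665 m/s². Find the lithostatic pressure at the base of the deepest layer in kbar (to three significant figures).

unconsolidated sand: 1740 kg/m³ × 9.80665 m/s² × 370 m = 6.314×10^6 Pa = 0.06314 kbar
dolomite: 2810 kg/m³ × 9.80665 m/s² × 450 m = 1.240×10^7 Pa = 0.1240 kbar
shale: 2369 kg/m³ × 9.80665 m/s² × 5370 m = 1.248×10^8 Pa = 1.248 kbar
schist: 2821 kg/m³ × 9.80665 m/s² × 2350 m = 6.501×10^7 Pa = 0.6501 kbar
Total = 0.06314 + 0.1240 + 1.248 + 0.6501 = 2.0848 kbar

2.08 kbar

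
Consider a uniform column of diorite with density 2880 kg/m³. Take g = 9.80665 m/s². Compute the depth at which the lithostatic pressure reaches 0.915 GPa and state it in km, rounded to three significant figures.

h = P/(ρg) = 0.915 GPa / (2880 kg/m³ × 9.80665 m/s²) = 9.150×10^8 Pa / 28243 Pa/m = 32397 m
= 32.397 km

32.4 km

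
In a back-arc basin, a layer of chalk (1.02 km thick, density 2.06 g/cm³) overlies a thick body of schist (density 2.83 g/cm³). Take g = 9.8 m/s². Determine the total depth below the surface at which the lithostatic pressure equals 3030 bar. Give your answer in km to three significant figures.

11.2 km

Pressure at base of upper layers: 2060×9.8×1020 = 2.059×10^7 Pa = 205.9 bar
Remaining pressure to be supplied by schist: 3.030×10^8 − 2.059×10^7 = 2.824×10^8 Pa
Additional depth in schist = 2.824×10^8 Pa / (2830 kg/m³ × 9.8 m/s²) = 10183 m
Total depth = 1020 m + 10183 m = 11203 m
= 11.203 km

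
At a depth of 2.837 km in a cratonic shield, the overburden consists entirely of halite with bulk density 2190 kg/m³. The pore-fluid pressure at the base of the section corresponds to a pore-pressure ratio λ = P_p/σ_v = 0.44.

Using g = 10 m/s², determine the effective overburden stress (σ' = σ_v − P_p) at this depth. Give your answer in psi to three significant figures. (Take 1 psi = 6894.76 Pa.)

5050 psi

Overburden (lithostatic) stress σ_v:
halite: 2190 kg/m³ × 10 m/s² × 2837 m = 6.213×10^7 Pa = 62.13 MPa
Pore pressure P_p = λ·σ_v = 0.44 × 62.13 MPa = 27.34 MPa
Effective stress σ' = σ_v − P_p = 62.13 − 27.34 = 34.793 MPa = 5046.3 psi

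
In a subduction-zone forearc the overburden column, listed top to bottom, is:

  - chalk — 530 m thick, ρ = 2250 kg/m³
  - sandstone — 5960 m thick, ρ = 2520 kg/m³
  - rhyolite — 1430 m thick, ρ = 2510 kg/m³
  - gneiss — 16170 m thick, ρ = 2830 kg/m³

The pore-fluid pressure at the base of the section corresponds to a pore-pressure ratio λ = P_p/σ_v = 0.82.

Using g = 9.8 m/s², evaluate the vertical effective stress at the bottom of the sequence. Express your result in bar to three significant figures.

1160 bar

Overburden (lithostatic) stress σ_v:
chalk: 2250 kg/m³ × 9.8 m/s² × 530 m = 1.169×10^7 Pa = 11.69 MPa
sandstone: 2520 kg/m³ × 9.8 m/s² × 5960 m = 1.472×10^8 Pa = 147.2 MPa
rhyolite: 2510 kg/m³ × 9.8 m/s² × 1430 m = 3.518×10^7 Pa = 35.18 MPa
gneiss: 2830 kg/m³ × 9.8 m/s² × 16170 m = 4.485×10^8 Pa = 448.5 MPa
Total = 11.69 + 147.2 + 35.18 + 448.5 = 642.51 MPa
Pore pressure P_p = λ·σ_v = 0.82 × 642.5 MPa = 526.9 MPa
Effective stress σ' = σ_v − P_p = 642.5 − 526.9 = 115.65 MPa = 1156.5 bar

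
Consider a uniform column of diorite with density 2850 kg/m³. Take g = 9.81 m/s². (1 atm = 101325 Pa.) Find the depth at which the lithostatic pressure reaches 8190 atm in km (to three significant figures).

29.7 km

h = P/(ρg) = 8190 atm / (2850 kg/m³ × 9.81 m/s²) = 8.299×10^8 Pa / 27958 Pa/m = 29682 m
= 29.682 km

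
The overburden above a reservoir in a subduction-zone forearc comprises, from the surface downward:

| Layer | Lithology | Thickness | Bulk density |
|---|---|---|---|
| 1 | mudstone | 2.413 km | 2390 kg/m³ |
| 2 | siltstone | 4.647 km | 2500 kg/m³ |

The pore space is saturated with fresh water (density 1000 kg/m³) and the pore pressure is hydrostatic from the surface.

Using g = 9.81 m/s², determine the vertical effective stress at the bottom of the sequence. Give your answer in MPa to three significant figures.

Overburden (lithostatic) stress σ_v:
mudstone: 2390 kg/m³ × 9.81 m/s² × 2413 m = 5.657×10^7 Pa = 56.57 MPa
siltstone: 2500 kg/m³ × 9.81 m/s² × 4647 m = 1.140×10^8 Pa = 114.0 MPa
Total = 56.57 + 114.0 = 170.54 MPa
Pore pressure P_p = 1000 kg/m³ × 9.81 m/s² × 7060 m = 6.926×10^7 Pa = 69.26 MPa
Effective stress σ' = σ_v − P_p = 170.5 − 69.26 = 101.28 MPa

101 MPa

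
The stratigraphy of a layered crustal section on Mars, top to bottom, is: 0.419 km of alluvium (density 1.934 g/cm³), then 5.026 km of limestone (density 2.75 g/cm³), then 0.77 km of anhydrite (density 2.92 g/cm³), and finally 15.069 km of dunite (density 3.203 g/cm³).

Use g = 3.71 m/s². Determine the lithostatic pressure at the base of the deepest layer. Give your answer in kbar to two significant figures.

2.4 kbar

alluvium: 1934 kg/m³ × 3.71 m/s² × 419 m = 3.006×10^6 Pa = 0.03006 kbar
limestone: 2750 kg/m³ × 3.71 m/s² × 5026 m = 5.128×10^7 Pa = 0.5128 kbar
anhydrite: 2920 kg/m³ × 3.71 m/s² × 770 m = 8.342×10^6 Pa = 0.08342 kbar
dunite: 3203 kg/m³ × 3.71 m/s² × 15069 m = 1.791×10^8 Pa = 1.791 kbar
Total = 0.03006 + 0.5128 + 0.08342 + 1.791 = 2.4169 kbar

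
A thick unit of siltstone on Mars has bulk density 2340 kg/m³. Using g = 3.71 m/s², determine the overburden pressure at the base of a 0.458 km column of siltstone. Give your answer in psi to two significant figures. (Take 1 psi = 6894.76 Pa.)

siltstone: 2340 kg/m³ × 3.71 m/s² × 458 m = 3.976×10^6 Pa = 576.7 psi

580 psi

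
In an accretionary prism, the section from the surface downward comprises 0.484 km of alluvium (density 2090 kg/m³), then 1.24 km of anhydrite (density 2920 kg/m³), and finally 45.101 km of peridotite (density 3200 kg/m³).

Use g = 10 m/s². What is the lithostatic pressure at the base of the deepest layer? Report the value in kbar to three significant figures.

14.9 kbar

alluvium: 2090 kg/m³ × 10 m/s² × 484 m = 1.012×10^7 Pa = 0.1012 kbar
anhydrite: 2920 kg/m³ × 10 m/s² × 1240 m = 3.621×10^7 Pa = 0.3621 kbar
peridotite: 3200 kg/m³ × 10 m/s² × 45101 m = 1.443×10^9 Pa = 14.43 kbar
Total = 0.1012 + 0.3621 + 14.43 = 14.896 kbar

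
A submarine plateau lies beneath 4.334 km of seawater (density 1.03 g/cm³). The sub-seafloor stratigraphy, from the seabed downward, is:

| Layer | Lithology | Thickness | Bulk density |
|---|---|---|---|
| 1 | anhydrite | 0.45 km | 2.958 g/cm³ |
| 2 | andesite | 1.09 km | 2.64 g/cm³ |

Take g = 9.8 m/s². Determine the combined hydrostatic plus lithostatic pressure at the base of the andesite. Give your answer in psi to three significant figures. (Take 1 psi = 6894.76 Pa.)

12300 psi

seawater: 1030 kg/m³ × 9.8 m/s² × 4334 m = 4.375×10^7 Pa = 6345 psi
anhydrite: 2958 kg/m³ × 9.8 m/s² × 450 m = 1.304×10^7 Pa = 1892 psi
andesite: 2640 kg/m³ × 9.8 m/s² × 1090 m = 2.820×10^7 Pa = 4090 psi
Total = 6345 + 1892 + 4090 = 12327 psi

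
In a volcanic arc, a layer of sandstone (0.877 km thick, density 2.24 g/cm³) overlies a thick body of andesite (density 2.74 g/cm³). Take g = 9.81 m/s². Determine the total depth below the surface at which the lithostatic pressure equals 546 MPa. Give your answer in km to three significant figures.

Pressure at base of upper layers: 2240×9.81×877 = 1.927×10^7 Pa = 19.27 MPa
Remaining pressure to be supplied by andesite: 5.460×10^8 − 1.927×10^7 = 5.267×10^8 Pa
Additional depth in andesite = 5.267×10^8 Pa / (2740 kg/m³ × 9.81 m/s²) = 19596 m
Total depth = 877 m + 19596 m = 20473 m
= 20.473 km

20.5 km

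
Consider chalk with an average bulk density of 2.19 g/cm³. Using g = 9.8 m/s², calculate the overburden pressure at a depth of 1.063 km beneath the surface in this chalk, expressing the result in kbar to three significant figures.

0.228 kbar

chalk: 2190 kg/m³ × 9.8 m/s² × 1063 m = 2.281×10^7 Pa = 0.2281 kbar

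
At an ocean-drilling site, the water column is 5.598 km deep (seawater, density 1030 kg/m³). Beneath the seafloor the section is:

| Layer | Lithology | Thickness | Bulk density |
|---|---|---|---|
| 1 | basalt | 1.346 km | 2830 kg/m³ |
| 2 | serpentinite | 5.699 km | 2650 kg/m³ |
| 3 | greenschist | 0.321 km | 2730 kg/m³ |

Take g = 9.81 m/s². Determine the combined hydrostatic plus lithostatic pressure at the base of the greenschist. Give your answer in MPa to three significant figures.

251 MPa

seawater: 1030 kg/m³ × 9.81 m/s² × 5598 m = 5.656×10^7 Pa = 56.56 MPa
basalt: 2830 kg/m³ × 9.81 m/s² × 1346 m = 3.737×10^7 Pa = 37.37 MPa
serpentinite: 2650 kg/m³ × 9.81 m/s² × 5699 m = 1.482×10^8 Pa = 148.2 MPa
greenschist: 2730 kg/m³ × 9.81 m/s² × 321 m = 8.597×10^6 Pa = 8.597 MPa
Total = 56.56 + 37.37 + 148.2 + 8.597 = 250.68 MPa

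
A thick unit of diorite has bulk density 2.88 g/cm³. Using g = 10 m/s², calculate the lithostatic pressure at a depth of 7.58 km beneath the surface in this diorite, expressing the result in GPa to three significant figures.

diorite: 2880 kg/m³ × 10 m/s² × 7580 m = 2.183×10^8 Pa = 0.2183 GPa

0.218 GPa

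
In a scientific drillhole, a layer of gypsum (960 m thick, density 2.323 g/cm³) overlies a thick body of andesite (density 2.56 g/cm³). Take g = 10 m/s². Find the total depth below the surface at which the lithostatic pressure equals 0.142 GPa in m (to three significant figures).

5640 m

Pressure at base of upper layers: 2323×10×960 = 2.230×10^7 Pa = 0.02230 GPa
Remaining pressure to be supplied by andesite: 1.420×10^8 − 2.230×10^7 = 1.197×10^8 Pa
Additional depth in andesite = 1.197×10^8 Pa / (2560 kg/m³ × 10 m/s²) = 4675.8 m
Total depth = 960 m + 4675.8 m = 5635.8 m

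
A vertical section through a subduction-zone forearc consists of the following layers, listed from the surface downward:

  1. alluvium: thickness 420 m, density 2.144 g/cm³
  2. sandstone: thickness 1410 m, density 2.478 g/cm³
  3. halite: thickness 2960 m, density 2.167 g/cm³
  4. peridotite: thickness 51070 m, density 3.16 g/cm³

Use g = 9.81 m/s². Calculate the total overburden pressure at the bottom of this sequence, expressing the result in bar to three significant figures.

alluvium: 2144 kg/m³ × 9.81 m/s² × 420 m = 8.834×10^6 Pa = 88.34 bar
sandstone: 2478 kg/m³ × 9.81 m/s² × 1410 m = 3.428×10^7 Pa = 342.8 bar
halite: 2167 kg/m³ × 9.81 m/s² × 2960 m = 6.292×10^7 Pa = 629.2 bar
peridotite: 3160 kg/m³ × 9.81 m/s² × 51070 m = 1.583×10^9 Pa = 15831 bar
Total = 88.34 + 342.8 + 629.2 + 15831 = 16892 bar

16900 bar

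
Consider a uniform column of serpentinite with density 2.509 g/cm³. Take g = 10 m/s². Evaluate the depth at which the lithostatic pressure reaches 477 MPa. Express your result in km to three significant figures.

19.0 km

h = P/(ρg) = 477 MPa / (2509 kg/m³ × 10 m/s²) = 4.770×10^8 Pa / 25090 Pa/m = 19012 m
= 19.012 km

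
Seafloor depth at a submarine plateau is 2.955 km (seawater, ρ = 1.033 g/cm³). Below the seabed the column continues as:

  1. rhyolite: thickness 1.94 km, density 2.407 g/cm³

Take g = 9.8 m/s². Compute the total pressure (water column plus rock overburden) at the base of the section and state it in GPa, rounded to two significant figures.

0.076 GPa

seawater: 1033 kg/m³ × 9.8 m/s² × 2955 m = 2.991×10^7 Pa = 0.02991 GPa
rhyolite: 2407 kg/m³ × 9.8 m/s² × 1940 m = 4.576×10^7 Pa = 0.04576 GPa
Total = 0.02991 + 0.04576 = 0.075677 GPa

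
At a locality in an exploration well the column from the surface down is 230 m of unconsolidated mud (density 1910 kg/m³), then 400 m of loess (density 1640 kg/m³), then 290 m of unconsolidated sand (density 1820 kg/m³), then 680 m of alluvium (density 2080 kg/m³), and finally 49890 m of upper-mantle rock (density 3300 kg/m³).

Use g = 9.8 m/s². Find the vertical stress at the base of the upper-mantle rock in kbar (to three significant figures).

unconsolidated mud: 1910 kg/m³ × 9.8 m/s² × 230 m = 4.305×10^6 Pa = 0.04305 kbar
loess: 1640 kg/m³ × 9.8 m/s² × 400 m = 6.429×10^6 Pa = 0.06429 kbar
unconsolidated sand: 1820 kg/m³ × 9.8 m/s² × 290 m = 5.172×10^6 Pa = 0.05172 kbar
alluvium: 2080 kg/m³ × 9.8 m/s² × 680 m = 1.386×10^7 Pa = 0.1386 kbar
upper-mantle rock: 3300 kg/m³ × 9.8 m/s² × 49890 m = 1.613×10^9 Pa = 16.13 kbar
Total = 0.04305 + 0.06429 + 0.05172 + 0.1386 + 16.13 = 16.432 kbar

16.4 kbar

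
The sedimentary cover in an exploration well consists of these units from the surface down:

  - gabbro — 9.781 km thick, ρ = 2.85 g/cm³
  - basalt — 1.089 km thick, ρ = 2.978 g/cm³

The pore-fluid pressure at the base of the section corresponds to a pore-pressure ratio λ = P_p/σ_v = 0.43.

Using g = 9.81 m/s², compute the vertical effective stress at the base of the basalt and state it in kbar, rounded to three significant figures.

Overburden (lithostatic) stress σ_v:
gabbro: 2850 kg/m³ × 9.81 m/s² × 9781 m = 2.735×10^8 Pa = 273.5 MPa
basalt: 2978 kg/m³ × 9.81 m/s² × 1089 m = 3.181×10^7 Pa = 31.81 MPa
Total = 273.5 + 31.81 = 305.28 MPa
Pore pressure P_p = λ·σ_v = 0.43 × 305.3 MPa = 131.3 MPa
Effective stress σ' = σ_v − P_p = 305.3 − 131.3 = 174.01 MPa = 1.7401 kbar

1.74 kbar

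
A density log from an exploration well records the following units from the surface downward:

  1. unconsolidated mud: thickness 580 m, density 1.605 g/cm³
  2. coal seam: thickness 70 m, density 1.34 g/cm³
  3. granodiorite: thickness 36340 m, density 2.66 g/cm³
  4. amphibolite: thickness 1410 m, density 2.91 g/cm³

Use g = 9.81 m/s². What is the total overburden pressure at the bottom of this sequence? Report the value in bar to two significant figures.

unconsolidated mud: 1605 kg/m³ × 9.81 m/s² × 580 m = 9.132×10^6 Pa = 91.32 bar
coal seam: 1340 kg/m³ × 9.81 m/s² × 70 m = 9.202×10^5 Pa = 9.202 bar
granodiorite: 2660 kg/m³ × 9.81 m/s² × 36340 m = 9.483×10^8 Pa = 9483 bar
amphibolite: 2910 kg/m³ × 9.81 m/s² × 1410 m = 4.025×10^7 Pa = 402.5 bar
Total = 91.32 + 9.202 + 9483 + 402.5 = 9985.8 bar

10000 bar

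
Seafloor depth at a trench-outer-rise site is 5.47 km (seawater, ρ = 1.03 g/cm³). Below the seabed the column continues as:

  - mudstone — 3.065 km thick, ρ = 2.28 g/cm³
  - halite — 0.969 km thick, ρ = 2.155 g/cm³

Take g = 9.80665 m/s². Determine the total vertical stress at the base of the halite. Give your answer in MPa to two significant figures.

seawater: 1030 kg/m³ × 9.80665 m/s² × 5470 m = 5.525×10^7 Pa = 55.25 MPa
mudstone: 2280 kg/m³ × 9.80665 m/s² × 3065 m = 6.853×10^7 Pa = 68.53 MPa
halite: 2155 kg/m³ × 9.80665 m/s² × 969 m = 2.048×10^7 Pa = 20.48 MPa
Total = 55.25 + 68.53 + 20.48 = 144.26 MPa

140 MPa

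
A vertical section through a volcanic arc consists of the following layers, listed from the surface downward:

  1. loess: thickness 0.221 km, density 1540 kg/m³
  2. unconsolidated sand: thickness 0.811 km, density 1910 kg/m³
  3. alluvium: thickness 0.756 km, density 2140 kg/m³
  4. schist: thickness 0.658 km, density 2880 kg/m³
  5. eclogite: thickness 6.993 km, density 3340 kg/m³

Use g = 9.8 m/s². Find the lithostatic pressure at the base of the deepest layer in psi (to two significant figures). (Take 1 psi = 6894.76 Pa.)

loess: 1540 kg/m³ × 9.8 m/s² × 221 m = 3.335×10^6 Pa = 483.7 psi
unconsolidated sand: 1910 kg/m³ × 9.8 m/s² × 811 m = 1.518×10^7 Pa = 2202 psi
alluvium: 2140 kg/m³ × 9.8 m/s² × 756 m = 1.585×10^7 Pa = 2300 psi
schist: 2880 kg/m³ × 9.8 m/s² × 658 m = 1.857×10^7 Pa = 2694 psi
eclogite: 3340 kg/m³ × 9.8 m/s² × 6993 m = 2.289×10^8 Pa = 33198 psi
Total = 483.7 + 2202 + 2300 + 2694 + 33198 = 40877 psi

41000 psi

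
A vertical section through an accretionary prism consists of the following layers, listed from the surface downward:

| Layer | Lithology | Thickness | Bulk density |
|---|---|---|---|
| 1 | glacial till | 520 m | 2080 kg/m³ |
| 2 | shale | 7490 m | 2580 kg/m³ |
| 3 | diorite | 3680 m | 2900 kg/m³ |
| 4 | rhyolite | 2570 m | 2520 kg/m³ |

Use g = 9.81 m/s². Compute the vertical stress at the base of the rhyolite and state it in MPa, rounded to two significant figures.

370 MPa

glacial till: 2080 kg/m³ × 9.81 m/s² × 520 m = 1.061×10^7 Pa = 10.61 MPa
shale: 2580 kg/m³ × 9.81 m/s² × 7490 m = 1.896×10^8 Pa = 189.6 MPa
diorite: 2900 kg/m³ × 9.81 m/s² × 3680 m = 1.047×10^8 Pa = 104.7 MPa
rhyolite: 2520 kg/m³ × 9.81 m/s² × 2570 m = 6.353×10^7 Pa = 63.53 MPa
Total = 10.61 + 189.6 + 104.7 + 63.53 = 368.41 MPa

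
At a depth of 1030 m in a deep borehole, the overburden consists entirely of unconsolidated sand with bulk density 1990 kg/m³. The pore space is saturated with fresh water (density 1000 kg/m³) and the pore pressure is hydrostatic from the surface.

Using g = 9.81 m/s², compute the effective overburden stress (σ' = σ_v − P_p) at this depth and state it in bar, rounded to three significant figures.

Overburden (lithostatic) stress σ_v:
unconsolidated sand: 1990 kg/m³ × 9.81 m/s² × 1030 m = 2.011×10^7 Pa = 20.11 MPa
Pore pressure P_p = 1000 kg/m³ × 9.81 m/s² × 1030 m = 1.010×10^7 Pa = 10.10 MPa
Effective stress σ' = σ_v − P_p = 20.11 − 10.10 = 10.003 MPa = 100.03 bar

100 bar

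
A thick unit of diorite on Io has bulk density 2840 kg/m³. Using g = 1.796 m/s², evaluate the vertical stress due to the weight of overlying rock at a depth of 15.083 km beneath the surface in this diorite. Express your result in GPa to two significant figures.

0.077 GPa

diorite: 2840 kg/m³ × 1.796 m/s² × 15083 m = 7.693×10^7 Pa = 0.07693 GPa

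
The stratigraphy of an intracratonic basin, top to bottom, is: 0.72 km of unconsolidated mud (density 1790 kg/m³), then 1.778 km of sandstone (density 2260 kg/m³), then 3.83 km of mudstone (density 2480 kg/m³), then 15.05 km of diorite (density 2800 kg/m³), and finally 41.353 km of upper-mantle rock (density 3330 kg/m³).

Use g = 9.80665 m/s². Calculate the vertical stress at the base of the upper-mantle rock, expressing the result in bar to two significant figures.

19000 bar

unconsolidated mud: 1790 kg/m³ × 9.80665 m/s² × 720 m = 1.264×10^7 Pa = 126.4 bar
sandstone: 2260 kg/m³ × 9.80665 m/s² × 1778 m = 3.941×10^7 Pa = 394.1 bar
mudstone: 2480 kg/m³ × 9.80665 m/s² × 3830 m = 9.315×10^7 Pa = 931.5 bar
diorite: 2800 kg/m³ × 9.80665 m/s² × 15050 m = 4.133×10^8 Pa = 4133 bar
upper-mantle rock: 3330 kg/m³ × 9.80665 m/s² × 41353 m = 1.350×10^9 Pa = 13504 bar
Total = 126.4 + 394.1 + 931.5 + 4133 + 13504 = 19089 bar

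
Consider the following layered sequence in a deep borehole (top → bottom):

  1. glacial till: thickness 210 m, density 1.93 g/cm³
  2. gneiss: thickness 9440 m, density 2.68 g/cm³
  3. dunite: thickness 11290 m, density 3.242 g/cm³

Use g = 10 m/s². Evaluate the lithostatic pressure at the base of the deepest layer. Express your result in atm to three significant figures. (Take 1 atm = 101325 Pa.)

glacial till: 1930 kg/m³ × 10 m/s² × 210 m = 4.053×10^6 Pa = 40.00 atm
gneiss: 2680 kg/m³ × 10 m/s² × 9440 m = 2.530×10^8 Pa = 2497 atm
dunite: 3242 kg/m³ × 10 m/s² × 11290 m = 3.660×10^8 Pa = 3612 atm
Total = 40.00 + 2497 + 3612 = 6149.2 atm

6150 atm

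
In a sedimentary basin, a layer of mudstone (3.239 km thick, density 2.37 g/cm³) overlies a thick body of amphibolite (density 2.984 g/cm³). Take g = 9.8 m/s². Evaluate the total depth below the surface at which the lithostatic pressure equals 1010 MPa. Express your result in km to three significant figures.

Pressure at base of upper layers: 2370×9.8×3239 = 7.523×10^7 Pa = 75.23 MPa
Remaining pressure to be supplied by amphibolite: 1.010×10^9 − 7.523×10^7 = 9.348×10^8 Pa
Additional depth in amphibolite = 9.348×10^8 Pa / (2984 kg/m³ × 9.8 m/s²) = 31965 m
Total depth = 3239 m + 31965 m = 35204 m
= 35.204 km

35.2 km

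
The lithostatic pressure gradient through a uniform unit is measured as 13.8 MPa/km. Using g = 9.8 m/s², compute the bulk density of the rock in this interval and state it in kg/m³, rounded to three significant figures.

ρ = (dP/dz)/g = 13.8 MPa/km / 9.8 m/s² = 13800 Pa/m / 9.8 m/s² = 1408.2 kg/m³

1410 kg/m³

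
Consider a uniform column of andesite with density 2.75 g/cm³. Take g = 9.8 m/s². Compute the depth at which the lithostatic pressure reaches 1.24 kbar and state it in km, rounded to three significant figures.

4.60 km

h = P/(ρg) = 1.24 kbar / (2750 kg/m³ × 9.8 m/s²) = 1.240×10^8 Pa / 26950 Pa/m = 4601.1 m
= 4.6011 km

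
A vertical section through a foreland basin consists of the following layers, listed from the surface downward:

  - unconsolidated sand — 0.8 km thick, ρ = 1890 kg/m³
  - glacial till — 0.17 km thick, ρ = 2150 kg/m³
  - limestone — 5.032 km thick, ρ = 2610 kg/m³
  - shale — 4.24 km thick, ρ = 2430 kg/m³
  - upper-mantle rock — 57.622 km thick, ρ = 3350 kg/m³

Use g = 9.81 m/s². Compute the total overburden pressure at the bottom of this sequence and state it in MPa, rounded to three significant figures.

2140 MPa

unconsolidated sand: 1890 kg/m³ × 9.81 m/s² × 800 m = 1.483×10^7 Pa = 14.83 MPa
glacial till: 2150 kg/m³ × 9.81 m/s² × 170 m = 3.586×10^6 Pa = 3.586 MPa
limestone: 2610 kg/m³ × 9.81 m/s² × 5032 m = 1.288×10^8 Pa = 128.8 MPa
shale: 2430 kg/m³ × 9.81 m/s² × 4240 m = 1.011×10^8 Pa = 101.1 MPa
upper-mantle rock: 3350 kg/m³ × 9.81 m/s² × 57622 m = 1.894×10^9 Pa = 1894 MPa
Total = 14.83 + 3.586 + 128.8 + 101.1 + 1894 = 2142.0 MPa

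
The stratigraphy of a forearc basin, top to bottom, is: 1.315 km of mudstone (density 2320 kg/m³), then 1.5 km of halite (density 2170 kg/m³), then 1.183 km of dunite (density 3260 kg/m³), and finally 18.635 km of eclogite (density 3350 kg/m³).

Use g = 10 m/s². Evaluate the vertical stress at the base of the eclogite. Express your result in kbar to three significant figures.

mudstone: 2320 kg/m³ × 10 m/s² × 1315 m = 3.051×10^7 Pa = 0.3051 kbar
halite: 2170 kg/m³ × 10 m/s² × 1500 m = 3.255×10^7 Pa = 0.3255 kbar
dunite: 3260 kg/m³ × 10 m/s² × 1183 m = 3.857×10^7 Pa = 0.3857 kbar
eclogite: 3350 kg/m³ × 10 m/s² × 18635 m = 6.243×10^8 Pa = 6.243 kbar
Total = 0.3051 + 0.3255 + 0.3857 + 6.243 = 7.2590 kbar

7.26 kbar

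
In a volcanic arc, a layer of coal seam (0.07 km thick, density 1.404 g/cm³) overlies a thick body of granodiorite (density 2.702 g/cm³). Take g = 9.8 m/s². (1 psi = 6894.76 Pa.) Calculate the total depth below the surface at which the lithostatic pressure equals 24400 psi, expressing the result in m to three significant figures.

6390 m

Pressure at base of upper layers: 1404×9.8×70 = 9.631×10^5 Pa = 139.7 psi
Remaining pressure to be supplied by granodiorite: 1.682×10^8 − 9.631×10^5 = 1.673×10^8 Pa
Additional depth in granodiorite = 1.673×10^8 Pa / (2702 kg/m³ × 9.8 m/s²) = 6316.9 m
Total depth = 70 m + 6316.9 m = 6386.9 m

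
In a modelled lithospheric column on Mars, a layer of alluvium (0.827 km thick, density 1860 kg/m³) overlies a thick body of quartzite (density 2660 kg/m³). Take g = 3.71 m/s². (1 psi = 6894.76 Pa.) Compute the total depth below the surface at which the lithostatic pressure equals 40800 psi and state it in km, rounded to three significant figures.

Pressure at base of upper layers: 1860×3.71×827 = 5.707×10^6 Pa = 827.7 psi
Remaining pressure to be supplied by quartzite: 2.813×10^8 − 5.707×10^6 = 2.756×10^8 Pa
Additional depth in quartzite = 2.756×10^8 Pa / (2660 kg/m³ × 3.71 m/s²) = 27927 m
Total depth = 827 m + 27927 m = 28754 m
= 28.754 km

28.8 km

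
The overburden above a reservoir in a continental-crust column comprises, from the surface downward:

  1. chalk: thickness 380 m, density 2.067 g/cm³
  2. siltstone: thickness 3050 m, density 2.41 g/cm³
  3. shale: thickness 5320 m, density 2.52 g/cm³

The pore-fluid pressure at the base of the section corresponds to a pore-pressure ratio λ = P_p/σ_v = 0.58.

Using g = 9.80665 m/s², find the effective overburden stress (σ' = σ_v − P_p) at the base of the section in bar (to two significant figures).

Overburden (lithostatic) stress σ_v:
chalk: 2067 kg/m³ × 9.80665 m/s² × 380 m = 7.703×10^6 Pa = 7.703 MPa
siltstone: 2410 kg/m³ × 9.80665 m/s² × 3050 m = 7.208×10^7 Pa = 72.08 MPa
shale: 2520 kg/m³ × 9.80665 m/s² × 5320 m = 1.315×10^8 Pa = 131.5 MPa
Total = 7.703 + 72.08 + 131.5 = 211.26 MPa
Pore pressure P_p = λ·σ_v = 0.58 × 211.3 MPa = 122.5 MPa
Effective stress σ' = σ_v − P_p = 211.3 − 122.5 = 88.729 MPa = 887.29 bar

890 bar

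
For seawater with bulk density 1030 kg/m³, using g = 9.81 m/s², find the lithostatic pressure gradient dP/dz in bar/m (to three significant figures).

dP/dz = ρg = 1030 kg/m³ × 9.81 m/s² = 10104 Pa/m
= 10104 Pa/m × (1 bar/m / 1.0000×10^5 Pa/m) = 0.10104 bar/m

0.101 bar/m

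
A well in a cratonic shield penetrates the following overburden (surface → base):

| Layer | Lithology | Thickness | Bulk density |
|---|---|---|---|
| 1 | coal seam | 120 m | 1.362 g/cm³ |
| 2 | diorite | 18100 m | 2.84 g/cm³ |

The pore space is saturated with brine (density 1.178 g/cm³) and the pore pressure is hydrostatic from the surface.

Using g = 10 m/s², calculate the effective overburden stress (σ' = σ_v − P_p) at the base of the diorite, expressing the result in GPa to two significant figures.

Overburden (lithostatic) stress σ_v:
coal seam: 1362 kg/m³ × 10 m/s² × 120 m = 1.634×10^6 Pa = 1.634 MPa
diorite: 2840 kg/m³ × 10 m/s² × 18100 m = 5.140×10^8 Pa = 514.0 MPa
Total = 1.634 + 514.0 = 515.67 MPa
Pore pressure P_p = 1178 kg/m³ × 10 m/s² × 18220 m = 2.146×10^8 Pa = 214.6 MPa
Effective stress σ' = σ_v − P_p = 515.7 − 214.6 = 301.04 MPa = 0.30104 GPa

0.30 GPa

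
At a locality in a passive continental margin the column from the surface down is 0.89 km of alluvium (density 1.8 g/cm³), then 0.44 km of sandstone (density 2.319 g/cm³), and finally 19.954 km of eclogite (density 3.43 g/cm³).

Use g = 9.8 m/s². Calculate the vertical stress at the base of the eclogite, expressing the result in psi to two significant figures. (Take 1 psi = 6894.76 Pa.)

alluvium: 1800 kg/m³ × 9.8 m/s² × 890 m = 1.570×10^7 Pa = 2277 psi
sandstone: 2319 kg/m³ × 9.8 m/s² × 440 m = 10.000×10^6 Pa = 1450 psi
eclogite: 3430 kg/m³ × 9.8 m/s² × 19954 m = 6.707×10^8 Pa = 97282 psi
Total = 2277 + 1450 + 97282 = 1.0101×10^5 psi

100000 psi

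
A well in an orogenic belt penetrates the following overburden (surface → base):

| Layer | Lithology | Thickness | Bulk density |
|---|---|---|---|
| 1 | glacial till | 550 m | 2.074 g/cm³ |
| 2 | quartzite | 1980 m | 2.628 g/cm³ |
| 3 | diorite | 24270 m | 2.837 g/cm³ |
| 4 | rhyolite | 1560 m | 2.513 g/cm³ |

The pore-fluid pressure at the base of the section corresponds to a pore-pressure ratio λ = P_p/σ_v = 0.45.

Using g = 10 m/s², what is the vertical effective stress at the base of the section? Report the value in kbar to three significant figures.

Overburden (lithostatic) stress σ_v:
glacial till: 2074 kg/m³ × 10 m/s² × 550 m = 1.141×10^7 Pa = 11.41 MPa
quartzite: 2628 kg/m³ × 10 m/s² × 1980 m = 5.203×10^7 Pa = 52.03 MPa
diorite: 2837 kg/m³ × 10 m/s² × 24270 m = 6.885×10^8 Pa = 688.5 MPa
rhyolite: 2513 kg/m³ × 10 m/s² × 1560 m = 3.920×10^7 Pa = 39.20 MPa
Total = 11.41 + 52.03 + 688.5 + 39.20 = 791.18 MPa
Pore pressure P_p = λ·σ_v = 0.45 × 791.2 MPa = 356.0 MPa
Effective stress σ' = σ_v − P_p = 791.2 − 356.0 = 435.15 MPa = 4.3515 kbar

4.35 kbar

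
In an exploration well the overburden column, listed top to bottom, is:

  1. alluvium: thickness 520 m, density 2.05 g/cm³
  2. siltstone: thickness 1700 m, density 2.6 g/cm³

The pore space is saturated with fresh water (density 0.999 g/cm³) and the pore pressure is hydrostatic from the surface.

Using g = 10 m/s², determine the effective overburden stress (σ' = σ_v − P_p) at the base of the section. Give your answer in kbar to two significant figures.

0.33 kbar

Overburden (lithostatic) stress σ_v:
alluvium: 2050 kg/m³ × 10 m/s² × 520 m = 1.066×10^7 Pa = 10.66 MPa
siltstone: 2600 kg/m³ × 10 m/s² × 1700 m = 4.420×10^7 Pa = 44.20 MPa
Total = 10.66 + 44.20 = 54.860 MPa
Pore pressure P_p = 999 kg/m³ × 10 m/s² × 2220 m = 2.218×10^7 Pa = 22.18 MPa
Effective stress σ' = σ_v − P_p = 54.86 − 22.18 = 32.682 MPa = 0.32682 kbar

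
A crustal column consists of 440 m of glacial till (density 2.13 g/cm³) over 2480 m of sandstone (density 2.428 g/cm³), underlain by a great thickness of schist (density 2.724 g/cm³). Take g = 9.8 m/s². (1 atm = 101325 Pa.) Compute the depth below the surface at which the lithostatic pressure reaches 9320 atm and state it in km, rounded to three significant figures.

35.7 km

Pressure at base of upper layers: 2130×9.8×440 + 2428×9.8×2480 = 6.819×10^7 Pa = 673.0 atm
Remaining pressure to be supplied by schist: 9.443×10^8 − 6.819×10^7 = 8.762×10^8 Pa
Additional depth in schist = 8.762×10^8 Pa / (2724 kg/m³ × 9.8 m/s²) = 32821 m
Total depth = 2920 m + 32821 m = 35741 m
= 35.741 km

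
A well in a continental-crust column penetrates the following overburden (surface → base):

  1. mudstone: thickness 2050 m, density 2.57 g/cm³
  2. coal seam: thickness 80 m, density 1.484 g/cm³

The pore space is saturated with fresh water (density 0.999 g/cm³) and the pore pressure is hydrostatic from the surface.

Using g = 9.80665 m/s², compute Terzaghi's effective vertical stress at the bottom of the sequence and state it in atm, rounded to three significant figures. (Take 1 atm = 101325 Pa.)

315 atm

Overburden (lithostatic) stress σ_v:
mudstone: 2570 kg/m³ × 9.80665 m/s² × 2050 m = 5.167×10^7 Pa = 51.67 MPa
coal seam: 1484 kg/m³ × 9.80665 m/s² × 80 m = 1.164×10^6 Pa = 1.164 MPa
Total = 51.67 + 1.164 = 52.831 MPa
Pore pressure P_p = 999 kg/m³ × 9.80665 m/s² × 2130 m = 2.087×10^7 Pa = 20.87 MPa
Effective stress σ' = σ_v − P_p = 52.83 − 20.87 = 31.963 MPa = 315.45 atm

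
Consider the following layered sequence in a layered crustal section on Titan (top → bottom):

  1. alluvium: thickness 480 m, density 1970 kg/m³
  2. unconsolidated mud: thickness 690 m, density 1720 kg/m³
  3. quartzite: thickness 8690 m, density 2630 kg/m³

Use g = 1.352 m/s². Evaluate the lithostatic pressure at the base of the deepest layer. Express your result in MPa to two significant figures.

alluvium: 1970 kg/m³ × 1.352 m/s² × 480 m = 1.278×10^6 Pa = 1.278 MPa
unconsolidated mud: 1720 kg/m³ × 1.352 m/s² × 690 m = 1.605×10^6 Pa = 1.605 MPa
quartzite: 2630 kg/m³ × 1.352 m/s² × 8690 m = 3.090×10^7 Pa = 30.90 MPa
Total = 1.278 + 1.605 + 30.90 = 33.783 MPa

34 MPa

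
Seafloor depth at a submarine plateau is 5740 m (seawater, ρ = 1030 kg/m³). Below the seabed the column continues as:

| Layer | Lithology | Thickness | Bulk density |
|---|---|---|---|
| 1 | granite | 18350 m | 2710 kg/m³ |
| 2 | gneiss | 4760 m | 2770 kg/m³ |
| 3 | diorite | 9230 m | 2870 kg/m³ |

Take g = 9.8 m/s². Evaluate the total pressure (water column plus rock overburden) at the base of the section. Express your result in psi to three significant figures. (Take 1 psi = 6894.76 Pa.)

seawater: 1030 kg/m³ × 9.8 m/s² × 5740 m = 5.794×10^7 Pa = 8403 psi
granite: 2710 kg/m³ × 9.8 m/s² × 18350 m = 4.873×10^8 Pa = 70683 psi
gneiss: 2770 kg/m³ × 9.8 m/s² × 4760 m = 1.292×10^8 Pa = 18741 psi
diorite: 2870 kg/m³ × 9.8 m/s² × 9230 m = 2.596×10^8 Pa = 37652 psi
Total = 8403 + 70683 + 18741 + 37652 = 1.3548×10^5 psi

135000 psi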